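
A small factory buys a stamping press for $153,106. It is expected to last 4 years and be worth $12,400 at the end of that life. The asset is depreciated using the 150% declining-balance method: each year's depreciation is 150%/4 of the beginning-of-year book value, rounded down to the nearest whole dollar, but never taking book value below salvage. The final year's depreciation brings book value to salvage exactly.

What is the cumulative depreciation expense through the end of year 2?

$93,298

Depreciable base = $153,106 − $12,400 = $140,706.
Year 1: ⌊$153,106 × 150%/4⌋ = $57,414. Book value $95,692.
Year 2: ⌊$95,692 × 150%/4⌋ = $35,884. Book value $59,808.
Accumulated through year 2 = $153,106 − $59,808 = $93,298.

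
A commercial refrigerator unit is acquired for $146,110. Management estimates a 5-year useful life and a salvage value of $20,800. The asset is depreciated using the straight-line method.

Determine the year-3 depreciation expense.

Depreciable base = $146,110 − $20,800 = $125,310.
Annual expense = $125,310 / 5 = $25,062.

$25,062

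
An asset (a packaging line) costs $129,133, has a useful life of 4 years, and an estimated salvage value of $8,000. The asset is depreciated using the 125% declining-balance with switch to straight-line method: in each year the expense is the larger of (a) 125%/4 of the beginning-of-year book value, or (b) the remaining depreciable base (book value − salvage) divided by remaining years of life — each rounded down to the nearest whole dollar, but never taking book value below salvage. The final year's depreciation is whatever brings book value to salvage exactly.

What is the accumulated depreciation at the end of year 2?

$68,097

Depreciable base = $129,133 − $8,000 = $121,133.
Year 1: DB = ⌊$129,133 × 125%/4⌋ = $40,354; SL = ⌊$121,133/4⌋ = $30,283 → take DB $40,354. Book value $88,779.
Year 2: DB = ⌊$88,779 × 125%/4⌋ = $27,743; SL = ⌊$80,779/3⌋ = $26,926 → take DB $27,743. Book value $61,036.
Accumulated through year 2 = $129,133 − $61,036 = $68,097.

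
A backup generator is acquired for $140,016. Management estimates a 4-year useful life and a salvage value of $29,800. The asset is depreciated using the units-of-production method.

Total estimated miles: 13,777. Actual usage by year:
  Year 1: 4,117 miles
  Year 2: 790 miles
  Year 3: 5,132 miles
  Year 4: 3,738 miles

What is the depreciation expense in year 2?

$6,320

Depreciable base = $140,016 − $29,800 = $110,216.
Rate = $110,216 / 13,777 miles = $8 per mile.
Year 1: 4,117 × $8 = $32,936. Book value $107,080.
Year 2: 790 × $8 = $6,320. Book value $100,760.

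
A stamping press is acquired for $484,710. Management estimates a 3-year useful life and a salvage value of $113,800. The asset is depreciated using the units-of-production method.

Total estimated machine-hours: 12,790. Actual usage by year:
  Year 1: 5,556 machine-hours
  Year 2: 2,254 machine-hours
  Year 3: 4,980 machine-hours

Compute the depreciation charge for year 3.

$144,420

Depreciable base = $484,710 − $113,800 = $370,910.
Rate = $370,910 / 12,790 machine-hours = $29 per machine-hour.
Year 1: 5,556 × $29 = $161,124. Book value $323,586.
Year 2: 2,254 × $29 = $65,366. Book value $258,220.
Year 3: 4,980 × $29 = $144,420. Book value $113,800.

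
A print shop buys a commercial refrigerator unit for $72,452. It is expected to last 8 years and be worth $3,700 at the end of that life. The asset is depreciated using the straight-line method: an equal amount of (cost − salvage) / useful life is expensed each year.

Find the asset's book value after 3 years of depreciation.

Depreciable base = $72,452 − $3,700 = $68,752.
Annual expense = $68,752 / 8 = $8,594.
End of year 1: book value $63,858.
End of year 2: book value $55,264.
End of year 3: book value $46,670.

$46,670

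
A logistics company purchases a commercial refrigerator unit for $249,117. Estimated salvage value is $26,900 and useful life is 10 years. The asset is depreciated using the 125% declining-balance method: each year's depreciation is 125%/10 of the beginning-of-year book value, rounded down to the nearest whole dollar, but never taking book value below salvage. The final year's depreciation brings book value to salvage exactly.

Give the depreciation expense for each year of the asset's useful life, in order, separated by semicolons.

$31,139; $27,247; $23,841; $20,861; $18,253; $15,972; $13,975; $12,228; $10,700; $48,001

Depreciable base = $249,117 − $26,900 = $222,217.
Year 1: ⌊$249,117 × 125%/10⌋ = $31,139. Book value $217,978.
Year 2: ⌊$217,978 × 125%/10⌋ = $27,247. Book value $190,731.
Year 3: ⌊$190,731 × 125%/10⌋ = $23,841. Book value $166,890.
Year 4: ⌊$166,890 × 125%/10⌋ = $20,861. Book value $146,029.
Year 5: ⌊$146,029 × 125%/10⌋ = $18,253. Book value $127,776.
Year 6: ⌊$127,776 × 125%/10⌋ = $15,972. Book value $111,804.
Year 7: ⌊$111,804 × 125%/10⌋ = $13,975. Book value $97,829.
Year 8: ⌊$97,829 × 125%/10⌋ = $12,228. Book value $85,601.
Year 9: ⌊$85,601 × 125%/10⌋ = $10,700. Book value $74,901.
Year 10 (final): $74,901 − $26,900 = $48,001. Book value $26,900.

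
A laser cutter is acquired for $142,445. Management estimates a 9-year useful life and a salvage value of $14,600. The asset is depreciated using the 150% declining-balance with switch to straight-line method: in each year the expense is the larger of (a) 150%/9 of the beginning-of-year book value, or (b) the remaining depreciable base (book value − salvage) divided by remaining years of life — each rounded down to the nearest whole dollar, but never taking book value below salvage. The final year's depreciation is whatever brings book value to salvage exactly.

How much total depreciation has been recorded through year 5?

$85,198

Depreciable base = $142,445 − $14,600 = $127,845.
Year 1: DB = ⌊$142,445 × 150%/9⌋ = $23,740; SL = ⌊$127,845/9⌋ = $14,205 → take DB $23,740. Book value $118,705.
Year 2: DB = ⌊$118,705 × 150%/9⌋ = $19,784; SL = ⌊$104,105/8⌋ = $13,013 → take DB $19,784. Book value $98,921.
Year 3: DB = ⌊$98,921 × 150%/9⌋ = $16,486; SL = ⌊$84,321/7⌋ = $12,045 → take DB $16,486. Book value $82,435.
Year 4: DB = ⌊$82,435 × 150%/9⌋ = $13,739; SL = ⌊$67,835/6⌋ = $11,305 → take DB $13,739. Book value $68,696.
Year 5: DB = ⌊$68,696 × 150%/9⌋ = $11,449; SL = ⌊$54,096/5⌋ = $10,819 → take DB $11,449. Book value $57,247.
Accumulated through year 5 = $142,445 − $57,247 = $85,198.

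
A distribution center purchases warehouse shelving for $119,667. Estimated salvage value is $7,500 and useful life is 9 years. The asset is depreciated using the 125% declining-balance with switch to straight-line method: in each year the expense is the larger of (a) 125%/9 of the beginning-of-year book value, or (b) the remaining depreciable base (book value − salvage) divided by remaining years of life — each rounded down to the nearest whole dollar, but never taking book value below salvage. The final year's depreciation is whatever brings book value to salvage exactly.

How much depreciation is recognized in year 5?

Depreciable base = $119,667 − $7,500 = $112,167.
Year 1: DB = ⌊$119,667 × 125%/9⌋ = $16,620; SL = ⌊$112,167/9⌋ = $12,463 → take DB $16,620. Book value $103,047.
Year 2: DB = ⌊$103,047 × 125%/9⌋ = $14,312; SL = ⌊$95,547/8⌋ = $11,943 → take DB $14,312. Book value $88,735.
Year 3: DB = ⌊$88,735 × 125%/9⌋ = $12,324; SL = ⌊$81,235/7⌋ = $11,605 → take DB $12,324. Book value $76,411.
Year 4: DB = ⌊$76,411 × 125%/9⌋ = $10,612; SL = ⌊$68,911/6⌋ = $11,485 → take SL $11,485. Book value $64,926.
Year 5: DB = ⌊$64,926 × 125%/9⌋ = $9,017; SL = ⌊$57,426/5⌋ = $11,485 → take SL $11,485. Book value $53,441.

$11,485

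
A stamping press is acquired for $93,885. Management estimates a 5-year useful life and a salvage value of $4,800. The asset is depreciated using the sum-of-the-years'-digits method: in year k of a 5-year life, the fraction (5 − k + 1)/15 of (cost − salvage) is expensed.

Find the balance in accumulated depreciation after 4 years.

Depreciable base = $93,885 − $4,800 = $89,085.
Sum of the years' digits = 5+4+3+2+1 = 15.
Year 1: $89,085 × 5/15 = $29,695. Book value $64,190.
Year 2: $89,085 × 4/15 = $23,756. Book value $40,434.
Year 3: $89,085 × 3/15 = $17,817. Book value $22,617.
Year 4: $89,085 × 2/15 = $11,878. Book value $10,739.
Accumulated through year 4 = $93,885 − $10,739 = $83,146.

$83,146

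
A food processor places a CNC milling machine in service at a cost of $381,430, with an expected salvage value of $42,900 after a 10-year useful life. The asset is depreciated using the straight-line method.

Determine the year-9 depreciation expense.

Depreciable base = $381,430 − $42,900 = $338,530.
Annual expense = $338,530 / 10 = $33,853.

$33,853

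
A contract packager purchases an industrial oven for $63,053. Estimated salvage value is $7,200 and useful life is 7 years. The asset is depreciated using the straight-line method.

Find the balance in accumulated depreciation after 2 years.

Depreciable base = $63,053 − $7,200 = $55,853.
Annual expense = $55,853 / 7 = $7,979.
End of year 1: book value $55,074.
End of year 2: book value $47,095.
Accumulated through year 2 = $63,053 − $47,095 = $15,958.

$15,958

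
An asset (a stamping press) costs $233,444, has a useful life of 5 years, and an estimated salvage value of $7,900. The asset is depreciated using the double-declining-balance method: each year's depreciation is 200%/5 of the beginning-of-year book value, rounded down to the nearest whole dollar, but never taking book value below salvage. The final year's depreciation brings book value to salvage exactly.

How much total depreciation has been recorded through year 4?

$203,189

Depreciable base = $233,444 − $7,900 = $225,544.
Year 1: ⌊$233,444 × 200%/5⌋ = $93,377. Book value $140,067.
Year 2: ⌊$140,067 × 200%/5⌋ = $56,026. Book value $84,041.
Year 3: ⌊$84,041 × 200%/5⌋ = $33,616. Book value $50,425.
Year 4: ⌊$50,425 × 200%/5⌋ = $20,170. Book value $30,255.
Accumulated through year 4 = $233,444 − $30,255 = $203,189.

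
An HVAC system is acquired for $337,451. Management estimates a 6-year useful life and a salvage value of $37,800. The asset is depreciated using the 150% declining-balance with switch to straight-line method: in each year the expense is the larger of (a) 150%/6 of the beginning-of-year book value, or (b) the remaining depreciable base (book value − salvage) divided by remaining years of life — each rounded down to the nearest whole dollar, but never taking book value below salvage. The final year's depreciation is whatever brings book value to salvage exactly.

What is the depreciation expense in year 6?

Depreciable base = $337,451 − $37,800 = $299,651.
Year 1: DB = ⌊$337,451 × 150%/6⌋ = $84,362; SL = ⌊$299,651/6⌋ = $49,941 → take DB $84,362. Book value $253,089.
Year 2: DB = ⌊$253,089 × 150%/6⌋ = $63,272; SL = ⌊$215,289/5⌋ = $43,057 → take DB $63,272. Book value $189,817.
Year 3: DB = ⌊$189,817 × 150%/6⌋ = $47,454; SL = ⌊$152,017/4⌋ = $38,004 → take DB $47,454. Book value $142,363.
Year 4: DB = ⌊$142,363 × 150%/6⌋ = $35,590; SL = ⌊$104,563/3⌋ = $34,854 → take DB $35,590. Book value $106,773.
Year 5: DB = ⌊$106,773 × 150%/6⌋ = $26,693; SL = ⌊$68,973/2⌋ = $34,486 → take SL $34,486. Book value $72,287.
Year 6 (final): $72,287 − $37,800 = $34,487. Book value $37,800.

$34,487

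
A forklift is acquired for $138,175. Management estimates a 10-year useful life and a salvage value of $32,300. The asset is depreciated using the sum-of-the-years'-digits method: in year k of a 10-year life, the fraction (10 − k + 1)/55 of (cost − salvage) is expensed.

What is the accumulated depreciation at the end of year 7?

$94,325

Depreciable base = $138,175 − $32,300 = $105,875.
Sum of the years' digits = 10+9+8+7+6+5+4+3+2+1 = 55.
Year 1: $105,875 × 10/55 = $19,250. Book value $118,925.
Year 2: $105,875 × 9/55 = $17,325. Book value $101,600.
Year 3: $105,875 × 8/55 = $15,400. Book value $86,200.
Year 4: $105,875 × 7/55 = $13,475. Book value $72,725.
Year 5: $105,875 × 6/55 = $11,550. Book value $61,175.
Year 6: $105,875 × 5/55 = $9,625. Book value $51,550.
Year 7: $105,875 × 4/55 = $7,700. Book value $43,850.
Accumulated through year 7 = $138,175 − $43,850 = $94,325.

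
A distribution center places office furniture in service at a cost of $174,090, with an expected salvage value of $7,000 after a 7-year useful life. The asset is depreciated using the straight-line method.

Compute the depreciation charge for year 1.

$23,870

Depreciable base = $174,090 − $7,000 = $167,090.
Annual expense = $167,090 / 7 = $23,870.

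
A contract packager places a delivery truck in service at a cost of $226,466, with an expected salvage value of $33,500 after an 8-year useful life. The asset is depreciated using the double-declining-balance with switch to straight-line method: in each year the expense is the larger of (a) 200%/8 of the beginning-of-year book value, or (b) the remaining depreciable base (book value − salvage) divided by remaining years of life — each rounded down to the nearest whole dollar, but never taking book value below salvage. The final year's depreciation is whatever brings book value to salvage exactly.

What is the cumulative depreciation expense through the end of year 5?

$172,724

Depreciable base = $226,466 − $33,500 = $192,966.
Year 1: DB = ⌊$226,466 × 200%/8⌋ = $56,616; SL = ⌊$192,966/8⌋ = $24,120 → take DB $56,616. Book value $169,850.
Year 2: DB = ⌊$169,850 × 200%/8⌋ = $42,462; SL = ⌊$136,350/7⌋ = $19,478 → take DB $42,462. Book value $127,388.
Year 3: DB = ⌊$127,388 × 200%/8⌋ = $31,847; SL = ⌊$93,888/6⌋ = $15,648 → take DB $31,847. Book value $95,541.
Year 4: DB = ⌊$95,541 × 200%/8⌋ = $23,885; SL = ⌊$62,041/5⌋ = $12,408 → take DB $23,885. Book value $71,656.
Year 5: DB = ⌊$71,656 × 200%/8⌋ = $17,914; SL = ⌊$38,156/4⌋ = $9,539 → take DB $17,914. Book value $53,742.
Accumulated through year 5 = $226,466 − $53,742 = $172,724.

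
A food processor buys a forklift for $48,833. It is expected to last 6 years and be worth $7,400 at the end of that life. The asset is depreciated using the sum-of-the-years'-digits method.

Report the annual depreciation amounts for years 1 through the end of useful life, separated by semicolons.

Depreciable base = $48,833 − $7,400 = $41,433.
Sum of the years' digits = 6+5+4+3+2+1 = 21.
Year 1: $41,433 × 6/21 = $11,838. Book value $36,995.
Year 2: $41,433 × 5/21 = $9,865. Book value $27,130.
Year 3: $41,433 × 4/21 = $7,892. Book value $19,238.
Year 4: $41,433 × 3/21 = $5,919. Book value $13,319.
Year 5: $41,433 × 2/21 = $3,946. Book value $9,373.
Year 6: $41,433 × 1/21 = $1,973. Book value $7,400.

$11,838; $9,865; $7,892; $5,919; $3,946; $1,973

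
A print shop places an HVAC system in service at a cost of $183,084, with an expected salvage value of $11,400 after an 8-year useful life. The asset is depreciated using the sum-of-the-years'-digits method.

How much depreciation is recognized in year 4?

$23,845

Depreciable base = $183,084 − $11,400 = $171,684.
Sum of the years' digits = 8+7+6+5+4+3+2+1 = 36.
Year 1: $171,684 × 8/36 = $38,152. Book value $144,932.
Year 2: $171,684 × 7/36 = $33,383. Book value $111,549.
Year 3: $171,684 × 6/36 = $28,614. Book value $82,935.
Year 4: $171,684 × 5/36 = $23,845. Book value $59,090.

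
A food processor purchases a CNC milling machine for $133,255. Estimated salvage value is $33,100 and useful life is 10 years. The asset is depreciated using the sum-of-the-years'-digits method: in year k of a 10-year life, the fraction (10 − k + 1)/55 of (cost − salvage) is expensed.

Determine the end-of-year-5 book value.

$60,415

Depreciable base = $133,255 − $33,100 = $100,155.
Sum of the years' digits = 10+9+8+7+6+5+4+3+2+1 = 55.
Year 1: $100,155 × 10/55 = $18,210. Book value $115,045.
Year 2: $100,155 × 9/55 = $16,389. Book value $98,656.
Year 3: $100,155 × 8/55 = $14,568. Book value $84,088.
Year 4: $100,155 × 7/55 = $12,747. Book value $71,341.
Year 5: $100,155 × 6/55 = $10,926. Book value $60,415.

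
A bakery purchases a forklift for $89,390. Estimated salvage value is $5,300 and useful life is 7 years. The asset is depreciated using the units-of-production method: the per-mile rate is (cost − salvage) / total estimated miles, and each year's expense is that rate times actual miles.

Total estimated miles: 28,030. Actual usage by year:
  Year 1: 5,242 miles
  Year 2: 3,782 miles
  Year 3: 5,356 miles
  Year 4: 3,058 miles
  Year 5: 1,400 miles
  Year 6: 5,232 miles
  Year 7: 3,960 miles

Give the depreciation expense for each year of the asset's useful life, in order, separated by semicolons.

$15,726; $11,346; $16,068; $9,174; $4,200; $15,696; $11,880

Depreciable base = $89,390 − $5,300 = $84,090.
Rate = $84,090 / 28,030 miles = $3 per mile.
Year 1: 5,242 × $3 = $15,726. Book value $73,664.
Year 2: 3,782 × $3 = $11,346. Book value $62,318.
Year 3: 5,356 × $3 = $16,068. Book value $46,250.
Year 4: 3,058 × $3 = $9,174. Book value $37,076.
Year 5: 1,400 × $3 = $4,200. Book value $32,876.
Year 6: 5,232 × $3 = $15,696. Book value $17,180.
Year 7: 3,960 × $3 = $11,880. Book value $5,300.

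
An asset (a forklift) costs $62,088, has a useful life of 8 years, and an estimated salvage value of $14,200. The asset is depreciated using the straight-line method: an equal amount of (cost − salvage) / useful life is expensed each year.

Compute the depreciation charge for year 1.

$5,986

Depreciable base = $62,088 − $14,200 = $47,888.
Annual expense = $47,888 / 8 = $5,986.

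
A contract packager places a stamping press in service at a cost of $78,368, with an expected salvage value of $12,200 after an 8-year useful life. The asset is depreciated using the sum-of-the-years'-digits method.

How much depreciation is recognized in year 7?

$3,676

Depreciable base = $78,368 − $12,200 = $66,168.
Sum of the years' digits = 8+7+6+5+4+3+2+1 = 36.
Year 1: $66,168 × 8/36 = $14,704. Book value $63,664.
Year 2: $66,168 × 7/36 = $12,866. Book value $50,798.
Year 3: $66,168 × 6/36 = $11,028. Book value $39,770.
Year 4: $66,168 × 5/36 = $9,190. Book value $30,580.
Year 5: $66,168 × 4/36 = $7,352. Book value $23,228.
Year 6: $66,168 × 3/36 = $5,514. Book value $17,714.
Year 7: $66,168 × 2/36 = $3,676. Book value $14,038.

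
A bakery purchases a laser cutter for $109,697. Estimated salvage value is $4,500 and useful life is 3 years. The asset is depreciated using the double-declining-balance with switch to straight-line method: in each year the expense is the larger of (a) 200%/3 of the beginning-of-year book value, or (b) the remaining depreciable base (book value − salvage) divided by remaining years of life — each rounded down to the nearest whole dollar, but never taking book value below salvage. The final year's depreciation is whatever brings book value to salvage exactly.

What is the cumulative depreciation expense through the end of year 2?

Depreciable base = $109,697 − $4,500 = $105,197.
Year 1: DB = ⌊$109,697 × 200%/3⌋ = $73,131; SL = ⌊$105,197/3⌋ = $35,065 → take DB $73,131. Book value $36,566.
Year 2: DB = ⌊$36,566 × 200%/3⌋ = $24,377; SL = ⌊$32,066/2⌋ = $16,033 → take DB $24,377. Book value $12,189.
Accumulated through year 2 = $109,697 − $12,189 = $97,508.

$97,508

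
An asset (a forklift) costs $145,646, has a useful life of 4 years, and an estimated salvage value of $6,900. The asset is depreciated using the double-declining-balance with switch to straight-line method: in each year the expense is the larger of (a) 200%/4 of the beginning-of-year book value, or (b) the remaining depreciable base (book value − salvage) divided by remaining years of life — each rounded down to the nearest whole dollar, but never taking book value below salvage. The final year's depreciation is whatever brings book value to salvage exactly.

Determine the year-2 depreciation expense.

Depreciable base = $145,646 − $6,900 = $138,746.
Year 1: DB = ⌊$145,646 × 200%/4⌋ = $72,823; SL = ⌊$138,746/4⌋ = $34,686 → take DB $72,823. Book value $72,823.
Year 2: DB = ⌊$72,823 × 200%/4⌋ = $36,411; SL = ⌊$65,923/3⌋ = $21,974 → take DB $36,411. Book value $36,412.

$36,411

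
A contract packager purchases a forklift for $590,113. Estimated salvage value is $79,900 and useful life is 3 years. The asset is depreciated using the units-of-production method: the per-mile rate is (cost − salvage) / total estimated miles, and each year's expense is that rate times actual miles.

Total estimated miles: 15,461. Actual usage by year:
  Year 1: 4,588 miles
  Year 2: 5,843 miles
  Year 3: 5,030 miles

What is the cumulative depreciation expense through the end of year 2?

$344,223

Depreciable base = $590,113 − $79,900 = $510,213.
Rate = $510,213 / 15,461 miles = $33 per mile.
Year 1: 4,588 × $33 = $151,404. Book value $438,709.
Year 2: 5,843 × $33 = $192,819. Book value $245,890.
Accumulated through year 2 = $590,113 − $245,890 = $344,223.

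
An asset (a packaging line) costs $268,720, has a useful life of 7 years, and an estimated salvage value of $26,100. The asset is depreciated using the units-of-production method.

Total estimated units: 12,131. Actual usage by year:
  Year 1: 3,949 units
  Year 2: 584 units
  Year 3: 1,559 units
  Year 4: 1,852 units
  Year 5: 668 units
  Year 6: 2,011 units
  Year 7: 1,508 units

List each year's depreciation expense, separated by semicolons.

$78,980; $11,680; $31,180; $37,040; $13,360; $40,220; $30,160

Depreciable base = $268,720 − $26,100 = $242,620.
Rate = $242,620 / 12,131 units = $20 per unit.
Year 1: 3,949 × $20 = $78,980. Book value $189,740.
Year 2: 584 × $20 = $11,680. Book value $178,060.
Year 3: 1,559 × $20 = $31,180. Book value $146,880.
Year 4: 1,852 × $20 = $37,040. Book value $109,840.
Year 5: 668 × $20 = $13,360. Book value $96,480.
Year 6: 2,011 × $20 = $40,220. Book value $56,260.
Year 7: 1,508 × $20 = $30,160. Book value $26,100.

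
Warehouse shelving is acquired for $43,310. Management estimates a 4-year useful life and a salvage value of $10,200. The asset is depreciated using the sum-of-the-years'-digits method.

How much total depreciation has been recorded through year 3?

Depreciable base = $43,310 − $10,200 = $33,110.
Sum of the years' digits = 4+3+2+1 = 10.
Year 1: $33,110 × 4/10 = $13,244. Book value $30,066.
Year 2: $33,110 × 3/10 = $9,933. Book value $20,133.
Year 3: $33,110 × 2/10 = $6,622. Book value $13,511.
Accumulated through year 3 = $43,310 − $13,511 = $29,799.

$29,799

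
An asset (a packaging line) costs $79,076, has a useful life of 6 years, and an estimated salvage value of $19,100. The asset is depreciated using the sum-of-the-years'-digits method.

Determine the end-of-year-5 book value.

Depreciable base = $79,076 − $19,100 = $59,976.
Sum of the years' digits = 6+5+4+3+2+1 = 21.
Year 1: $59,976 × 6/21 = $17,136. Book value $61,940.
Year 2: $59,976 × 5/21 = $14,280. Book value $47,660.
Year 3: $59,976 × 4/21 = $11,424. Book value $36,236.
Year 4: $59,976 × 3/21 = $8,568. Book value $27,668.
Year 5: $59,976 × 2/21 = $5,712. Book value $21,956.

$21,956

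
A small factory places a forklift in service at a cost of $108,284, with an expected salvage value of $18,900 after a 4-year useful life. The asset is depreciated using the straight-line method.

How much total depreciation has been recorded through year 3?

Depreciable base = $108,284 − $18,900 = $89,384.
Annual expense = $89,384 / 4 = $22,346.
End of year 1: book value $85,938.
End of year 2: book value $63,592.
End of year 3: book value $41,246.
Accumulated through year 3 = $108,284 − $41,246 = $67,038.

$67,038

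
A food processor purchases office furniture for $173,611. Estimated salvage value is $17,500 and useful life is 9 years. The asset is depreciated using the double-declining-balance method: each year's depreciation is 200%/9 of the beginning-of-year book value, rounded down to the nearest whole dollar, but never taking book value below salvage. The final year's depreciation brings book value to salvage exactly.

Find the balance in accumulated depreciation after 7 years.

Depreciable base = $173,611 − $17,500 = $156,111.
Year 1: ⌊$173,611 × 200%/9⌋ = $38,580. Book value $135,031.
Year 2: ⌊$135,031 × 200%/9⌋ = $30,006. Book value $105,025.
Year 3: ⌊$105,025 × 200%/9⌋ = $23,338. Book value $81,687.
Year 4: ⌊$81,687 × 200%/9⌋ = $18,152. Book value $63,535.
Year 5: ⌊$63,535 × 200%/9⌋ = $14,118. Book value $49,417.
Year 6: ⌊$49,417 × 200%/9⌋ = $10,981. Book value $38,436.
Year 7: ⌊$38,436 × 200%/9⌋ = $8,541. Book value $29,895.
Accumulated through year 7 = $173,611 − $29,895 = $143,716.

$143,716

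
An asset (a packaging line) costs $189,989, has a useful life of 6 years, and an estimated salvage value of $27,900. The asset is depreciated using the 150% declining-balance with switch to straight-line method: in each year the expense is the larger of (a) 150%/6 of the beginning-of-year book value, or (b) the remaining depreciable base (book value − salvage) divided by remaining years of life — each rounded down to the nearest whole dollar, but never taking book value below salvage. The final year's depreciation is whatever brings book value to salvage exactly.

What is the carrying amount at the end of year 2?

Depreciable base = $189,989 − $27,900 = $162,089.
Year 1: DB = ⌊$189,989 × 150%/6⌋ = $47,497; SL = ⌊$162,089/6⌋ = $27,014 → take DB $47,497. Book value $142,492.
Year 2: DB = ⌊$142,492 × 150%/6⌋ = $35,623; SL = ⌊$114,592/5⌋ = $22,918 → take DB $35,623. Book value $106,869.

$106,869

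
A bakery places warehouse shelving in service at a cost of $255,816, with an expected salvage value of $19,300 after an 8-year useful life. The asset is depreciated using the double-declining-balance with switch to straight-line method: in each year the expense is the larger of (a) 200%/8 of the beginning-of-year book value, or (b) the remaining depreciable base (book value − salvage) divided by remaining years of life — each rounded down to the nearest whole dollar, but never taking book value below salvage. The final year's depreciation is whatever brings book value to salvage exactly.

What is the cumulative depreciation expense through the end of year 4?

Depreciable base = $255,816 − $19,300 = $236,516.
Year 1: DB = ⌊$255,816 × 200%/8⌋ = $63,954; SL = ⌊$236,516/8⌋ = $29,564 → take DB $63,954. Book value $191,862.
Year 2: DB = ⌊$191,862 × 200%/8⌋ = $47,965; SL = ⌊$172,562/7⌋ = $24,651 → take DB $47,965. Book value $143,897.
Year 3: DB = ⌊$143,897 × 200%/8⌋ = $35,974; SL = ⌊$124,597/6⌋ = $20,766 → take DB $35,974. Book value $107,923.
Year 4: DB = ⌊$107,923 × 200%/8⌋ = $26,980; SL = ⌊$88,623/5⌋ = $17,724 → take DB $26,980. Book value $80,943.
Accumulated through year 4 = $255,816 − $80,943 = $174,873.

$174,873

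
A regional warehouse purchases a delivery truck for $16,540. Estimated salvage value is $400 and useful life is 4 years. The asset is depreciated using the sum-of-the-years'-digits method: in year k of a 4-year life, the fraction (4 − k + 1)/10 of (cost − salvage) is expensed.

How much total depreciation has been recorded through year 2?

Depreciable base = $16,540 − $400 = $16,140.
Sum of the years' digits = 4+3+2+1 = 10.
Year 1: $16,140 × 4/10 = $6,456. Book value $10,084.
Year 2: $16,140 × 3/10 = $4,842. Book value $5,242.
Accumulated through year 2 = $16,540 − $5,242 = $11,298.

$11,298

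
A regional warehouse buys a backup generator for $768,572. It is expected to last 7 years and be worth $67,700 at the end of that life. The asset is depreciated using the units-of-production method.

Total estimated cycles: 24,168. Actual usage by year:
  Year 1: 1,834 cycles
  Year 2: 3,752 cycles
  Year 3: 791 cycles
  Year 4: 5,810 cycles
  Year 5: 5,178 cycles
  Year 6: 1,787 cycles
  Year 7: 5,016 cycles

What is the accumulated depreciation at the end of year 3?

$184,933

Depreciable base = $768,572 − $67,700 = $700,872.
Rate = $700,872 / 24,168 cycles = $29 per cycle.
Year 1: 1,834 × $29 = $53,186. Book value $715,386.
Year 2: 3,752 × $29 = $108,808. Book value $606,578.
Year 3: 791 × $29 = $22,939. Book value $583,639.
Accumulated through year 3 = $768,572 − $583,639 = $184,933.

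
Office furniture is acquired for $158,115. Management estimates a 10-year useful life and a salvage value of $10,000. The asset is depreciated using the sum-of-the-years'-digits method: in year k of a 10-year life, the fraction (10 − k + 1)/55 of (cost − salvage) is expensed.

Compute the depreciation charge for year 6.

Depreciable base = $158,115 − $10,000 = $148,115.
Sum of the years' digits = 10+9+8+7+6+5+4+3+2+1 = 55.
Year 1: $148,115 × 10/55 = $26,930. Book value $131,185.
Year 2: $148,115 × 9/55 = $24,237. Book value $106,948.
Year 3: $148,115 × 8/55 = $21,544. Book value $85,404.
Year 4: $148,115 × 7/55 = $18,851. Book value $66,553.
Year 5: $148,115 × 6/55 = $16,158. Book value $50,395.
Year 6: $148,115 × 5/55 = $13,465. Book value $36,930.

$13,465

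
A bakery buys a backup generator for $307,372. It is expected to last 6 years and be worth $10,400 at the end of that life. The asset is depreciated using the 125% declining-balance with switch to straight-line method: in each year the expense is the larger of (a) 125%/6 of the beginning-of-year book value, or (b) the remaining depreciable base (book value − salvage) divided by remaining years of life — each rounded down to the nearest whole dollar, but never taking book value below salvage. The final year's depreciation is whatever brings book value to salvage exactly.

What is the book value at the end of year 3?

Depreciable base = $307,372 − $10,400 = $296,972.
Year 1: DB = ⌊$307,372 × 125%/6⌋ = $64,035; SL = ⌊$296,972/6⌋ = $49,495 → take DB $64,035. Book value $243,337.
Year 2: DB = ⌊$243,337 × 125%/6⌋ = $50,695; SL = ⌊$232,937/5⌋ = $46,587 → take DB $50,695. Book value $192,642.
Year 3: DB = ⌊$192,642 × 125%/6⌋ = $40,133; SL = ⌊$182,242/4⌋ = $45,560 → take SL $45,560. Book value $147,082.

$147,082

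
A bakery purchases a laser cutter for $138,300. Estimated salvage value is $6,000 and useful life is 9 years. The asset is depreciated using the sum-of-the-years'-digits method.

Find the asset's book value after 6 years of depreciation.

Depreciable base = $138,300 − $6,000 = $132,300.
Sum of the years' digits = 9+8+7+6+5+4+3+2+1 = 45.
Year 1: $132,300 × 9/45 = $26,460. Book value $111,840.
Year 2: $132,300 × 8/45 = $23,520. Book value $88,320.
Year 3: $132,300 × 7/45 = $20,580. Book value $67,740.
Year 4: $132,300 × 6/45 = $17,640. Book value $50,100.
Year 5: $132,300 × 5/45 = $14,700. Book value $35,400.
Year 6: $132,300 × 4/45 = $11,760. Book value $23,640.

$23,640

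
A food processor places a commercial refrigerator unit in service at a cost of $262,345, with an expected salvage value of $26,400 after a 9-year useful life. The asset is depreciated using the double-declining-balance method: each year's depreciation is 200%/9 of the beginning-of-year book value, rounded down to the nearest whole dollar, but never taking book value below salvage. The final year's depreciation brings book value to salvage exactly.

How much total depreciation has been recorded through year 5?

$187,672

Depreciable base = $262,345 − $26,400 = $235,945.
Year 1: ⌊$262,345 × 200%/9⌋ = $58,298. Book value $204,047.
Year 2: ⌊$204,047 × 200%/9⌋ = $45,343. Book value $158,704.
Year 3: ⌊$158,704 × 200%/9⌋ = $35,267. Book value $123,437.
Year 4: ⌊$123,437 × 200%/9⌋ = $27,430. Book value $96,007.
Year 5: ⌊$96,007 × 200%/9⌋ = $21,334. Book value $74,673.
Accumulated through year 5 = $262,345 − $74,673 = $187,672.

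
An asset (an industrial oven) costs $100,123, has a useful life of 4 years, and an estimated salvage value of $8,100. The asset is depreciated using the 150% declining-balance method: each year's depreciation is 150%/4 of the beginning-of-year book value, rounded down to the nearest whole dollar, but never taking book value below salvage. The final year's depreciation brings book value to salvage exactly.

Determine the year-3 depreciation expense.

$14,666

Depreciable base = $100,123 − $8,100 = $92,023.
Year 1: ⌊$100,123 × 150%/4⌋ = $37,546. Book value $62,577.
Year 2: ⌊$62,577 × 150%/4⌋ = $23,466. Book value $39,111.
Year 3: ⌊$39,111 × 150%/4⌋ = $14,666. Book value $24,445.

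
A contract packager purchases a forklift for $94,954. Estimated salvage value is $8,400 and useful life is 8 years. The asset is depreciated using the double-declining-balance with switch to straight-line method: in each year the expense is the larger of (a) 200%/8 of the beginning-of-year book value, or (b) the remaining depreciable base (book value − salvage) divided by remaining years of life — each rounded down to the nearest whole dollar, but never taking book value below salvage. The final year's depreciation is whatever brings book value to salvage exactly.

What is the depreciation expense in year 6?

Depreciable base = $94,954 − $8,400 = $86,554.
Year 1: DB = ⌊$94,954 × 200%/8⌋ = $23,738; SL = ⌊$86,554/8⌋ = $10,819 → take DB $23,738. Book value $71,216.
Year 2: DB = ⌊$71,216 × 200%/8⌋ = $17,804; SL = ⌊$62,816/7⌋ = $8,973 → take DB $17,804. Book value $53,412.
Year 3: DB = ⌊$53,412 × 200%/8⌋ = $13,353; SL = ⌊$45,012/6⌋ = $7,502 → take DB $13,353. Book value $40,059.
Year 4: DB = ⌊$40,059 × 200%/8⌋ = $10,014; SL = ⌊$31,659/5⌋ = $6,331 → take DB $10,014. Book value $30,045.
Year 5: DB = ⌊$30,045 × 200%/8⌋ = $7,511; SL = ⌊$21,645/4⌋ = $5,411 → take DB $7,511. Book value $22,534.
Year 6: DB = ⌊$22,534 × 200%/8⌋ = $5,633; SL = ⌊$14,134/3⌋ = $4,711 → take DB $5,633. Book value $16,901.

$5,633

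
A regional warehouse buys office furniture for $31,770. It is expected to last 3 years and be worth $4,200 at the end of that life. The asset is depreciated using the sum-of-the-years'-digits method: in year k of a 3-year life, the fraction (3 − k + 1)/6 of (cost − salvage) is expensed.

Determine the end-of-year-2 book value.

$8,795

Depreciable base = $31,770 − $4,200 = $27,570.
Sum of the years' digits = 3+2+1 = 6.
Year 1: $27,570 × 3/6 = $13,785. Book value $17,985.
Year 2: $27,570 × 2/6 = $9,190. Book value $8,795.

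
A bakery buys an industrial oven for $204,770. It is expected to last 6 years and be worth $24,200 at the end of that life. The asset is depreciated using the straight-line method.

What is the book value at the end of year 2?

$144,580

Depreciable base = $204,770 − $24,200 = $180,570.
Annual expense = $180,570 / 6 = $30,095.
End of year 1: book value $174,675.
End of year 2: book value $144,580.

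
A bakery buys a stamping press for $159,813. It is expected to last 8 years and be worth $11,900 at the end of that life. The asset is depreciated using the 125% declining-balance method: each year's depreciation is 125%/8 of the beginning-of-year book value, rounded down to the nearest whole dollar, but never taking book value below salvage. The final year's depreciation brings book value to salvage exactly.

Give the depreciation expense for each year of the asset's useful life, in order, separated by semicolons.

Depreciable base = $159,813 − $11,900 = $147,913.
Year 1: ⌊$159,813 × 125%/8⌋ = $24,970. Book value $134,843.
Year 2: ⌊$134,843 × 125%/8⌋ = $21,069. Book value $113,774.
Year 3: ⌊$113,774 × 125%/8⌋ = $17,777. Book value $95,997.
Year 4: ⌊$95,997 × 125%/8⌋ = $14,999. Book value $80,998.
Year 5: ⌊$80,998 × 125%/8⌋ = $12,655. Book value $68,343.
Year 6: ⌊$68,343 × 125%/8⌋ = $10,678. Book value $57,665.
Year 7: ⌊$57,665 × 125%/8⌋ = $9,010. Book value $48,655.
Year 8 (final): $48,655 − $11,900 = $36,755. Book value $11,900.

$24,970; $21,069; $17,777; $14,999; $12,655; $10,678; $9,010; $36,755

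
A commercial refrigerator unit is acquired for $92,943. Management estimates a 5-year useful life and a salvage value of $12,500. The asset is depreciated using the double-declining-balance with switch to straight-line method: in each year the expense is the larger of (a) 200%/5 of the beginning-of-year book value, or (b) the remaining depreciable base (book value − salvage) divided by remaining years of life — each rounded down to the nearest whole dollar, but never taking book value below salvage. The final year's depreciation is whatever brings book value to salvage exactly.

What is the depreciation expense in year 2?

$22,306

Depreciable base = $92,943 − $12,500 = $80,443.
Year 1: DB = ⌊$92,943 × 200%/5⌋ = $37,177; SL = ⌊$80,443/5⌋ = $16,088 → take DB $37,177. Book value $55,766.
Year 2: DB = ⌊$55,766 × 200%/5⌋ = $22,306; SL = ⌊$43,266/4⌋ = $10,816 → take DB $22,306. Book value $33,460.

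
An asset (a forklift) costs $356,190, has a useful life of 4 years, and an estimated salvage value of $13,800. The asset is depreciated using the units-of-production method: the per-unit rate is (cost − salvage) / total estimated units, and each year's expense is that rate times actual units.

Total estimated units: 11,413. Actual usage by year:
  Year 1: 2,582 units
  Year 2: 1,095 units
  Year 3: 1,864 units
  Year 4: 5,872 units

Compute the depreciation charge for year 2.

$32,850

Depreciable base = $356,190 − $13,800 = $342,390.
Rate = $342,390 / 11,413 units = $30 per unit.
Year 1: 2,582 × $30 = $77,460. Book value $278,730.
Year 2: 1,095 × $30 = $32,850. Book value $245,880.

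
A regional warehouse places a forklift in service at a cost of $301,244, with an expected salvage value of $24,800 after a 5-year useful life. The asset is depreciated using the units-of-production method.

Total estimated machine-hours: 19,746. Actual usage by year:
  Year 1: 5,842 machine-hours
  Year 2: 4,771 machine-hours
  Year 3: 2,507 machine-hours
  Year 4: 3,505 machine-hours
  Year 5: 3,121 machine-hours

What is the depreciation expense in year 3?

Depreciable base = $301,244 − $24,800 = $276,444.
Rate = $276,444 / 19,746 machine-hours = $14 per machine-hour.
Year 1: 5,842 × $14 = $81,788. Book value $219,456.
Year 2: 4,771 × $14 = $66,794. Book value $152,662.
Year 3: 2,507 × $14 = $35,098. Book value $117,564.

$35,098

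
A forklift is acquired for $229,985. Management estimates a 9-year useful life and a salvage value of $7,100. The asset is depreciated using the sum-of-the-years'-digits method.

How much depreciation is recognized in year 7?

Depreciable base = $229,985 − $7,100 = $222,885.
Sum of the years' digits = 9+8+7+6+5+4+3+2+1 = 45.
Year 1: $222,885 × 9/45 = $44,577. Book value $185,408.
Year 2: $222,885 × 8/45 = $39,624. Book value $145,784.
Year 3: $222,885 × 7/45 = $34,671. Book value $111,113.
Year 4: $222,885 × 6/45 = $29,718. Book value $81,395.
Year 5: $222,885 × 5/45 = $24,765. Book value $56,630.
Year 6: $222,885 × 4/45 = $19,812. Book value $36,818.
Year 7: $222,885 × 3/45 = $14,859. Book value $21,959.

$14,859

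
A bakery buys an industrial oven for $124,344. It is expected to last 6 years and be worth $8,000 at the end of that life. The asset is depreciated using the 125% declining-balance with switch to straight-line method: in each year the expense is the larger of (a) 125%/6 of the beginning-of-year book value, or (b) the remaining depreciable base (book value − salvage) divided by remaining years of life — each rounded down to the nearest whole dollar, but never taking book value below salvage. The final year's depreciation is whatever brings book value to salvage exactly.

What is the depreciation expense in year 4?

$17,483

Depreciable base = $124,344 − $8,000 = $116,344.
Year 1: DB = ⌊$124,344 × 125%/6⌋ = $25,905; SL = ⌊$116,344/6⌋ = $19,390 → take DB $25,905. Book value $98,439.
Year 2: DB = ⌊$98,439 × 125%/6⌋ = $20,508; SL = ⌊$90,439/5⌋ = $18,087 → take DB $20,508. Book value $77,931.
Year 3: DB = ⌊$77,931 × 125%/6⌋ = $16,235; SL = ⌊$69,931/4⌋ = $17,482 → take SL $17,482. Book value $60,449.
Year 4: DB = ⌊$60,449 × 125%/6⌋ = $12,593; SL = ⌊$52,449/3⌋ = $17,483 → take SL $17,483. Book value $42,966.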